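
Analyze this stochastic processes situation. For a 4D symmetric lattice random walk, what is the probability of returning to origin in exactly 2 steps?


P(return in 2 steps) = P(reverse first step) = 1/(2d)
= 1/8
= 0.1250

0.1250


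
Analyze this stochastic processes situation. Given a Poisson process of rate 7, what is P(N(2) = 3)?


P(N(t)=k) = (lambda*t)^k * exp(-lambda*t) / k!
lambda*t = 14
= 14^3 * exp(-14) / 3!
= 2744 * 8.3153e-07 / 6
= 3.8029e-04

3.8029e-04


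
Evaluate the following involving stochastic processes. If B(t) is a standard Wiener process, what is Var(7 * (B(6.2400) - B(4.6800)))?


Var(alpha*(B(t)-B(s))) = alpha^2 * (t-s)
= 7^2 * (6.2400 - 4.6800)
= 49 * 1.5600
= 76.4400

76.4400


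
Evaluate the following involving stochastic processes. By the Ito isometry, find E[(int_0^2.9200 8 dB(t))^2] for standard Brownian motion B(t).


By Ito isometry: E[(int f dB)^2] = int f^2 dt
= 8^2 * 2.9200
= 64 * 2.9200 = 186.8800

186.8800


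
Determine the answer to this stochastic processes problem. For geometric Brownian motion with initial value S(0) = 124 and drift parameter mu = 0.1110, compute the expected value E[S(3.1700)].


E[S(t)] = S(0) * exp(mu * t)
= 124 * exp(0.1110 * 3.1700)
= 124 * 1.4217
= 176.2937

176.2937


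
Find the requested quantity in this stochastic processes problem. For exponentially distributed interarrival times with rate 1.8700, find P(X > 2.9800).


P(X > t) = exp(-lambda * t)
= exp(-1.8700 * 2.9800)
= exp(-5.5726) = 0.0038

0.0038


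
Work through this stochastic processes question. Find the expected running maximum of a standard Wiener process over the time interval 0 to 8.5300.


E(max B(s)) = sqrt(2t/pi)
= sqrt(2*8.5300/pi)
= sqrt(5.4304)
= 2.3303

2.3303


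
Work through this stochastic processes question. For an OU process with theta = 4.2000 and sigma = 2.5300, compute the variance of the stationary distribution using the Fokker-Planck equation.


Stationary variance = sigma^2 / (2*theta)
= 2.5300^2 / (2*4.2000)
= 6.4009 / 8.4000
= 0.7620

0.7620


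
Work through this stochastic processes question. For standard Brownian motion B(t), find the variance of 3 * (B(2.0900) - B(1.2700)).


Var(alpha*(B(t)-B(s))) = alpha^2 * (t-s)
= 3^2 * (2.0900 - 1.2700)
= 9 * 0.8200
= 7.3800

7.3800


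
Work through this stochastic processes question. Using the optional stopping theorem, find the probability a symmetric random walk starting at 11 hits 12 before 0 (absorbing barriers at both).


By optional stopping theorem: E(M at tau) = M(0) = 11
P(hit 12)*12 + P(hit 0)*0 = 11
P(hit 12) = (11 - 0)/(12 - 0) = 11/12 = 0.9167

0.9167


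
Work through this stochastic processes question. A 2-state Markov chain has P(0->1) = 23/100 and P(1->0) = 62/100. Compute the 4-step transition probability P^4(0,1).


Computing P^4 by matrix multiplication.
P = [[0.7700, 0.2300], [0.6200, 0.3800]]
After raising P to the power 4:
P^4(0,1) = 0.2705

0.2705


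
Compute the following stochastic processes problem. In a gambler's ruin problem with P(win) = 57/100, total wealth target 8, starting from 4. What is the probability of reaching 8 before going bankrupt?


Gambler's ruin formula:
r = q/p = 0.4300/0.5700 = 0.7544
P(win) = (1 - r^i)/(1 - r^N)
= (1 - 0.7544^4)/(1 - 0.7544^8)
= 0.7554

0.7554


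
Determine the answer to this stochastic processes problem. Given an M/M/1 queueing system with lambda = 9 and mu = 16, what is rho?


rho = lambda/mu
= 9/16
= 0.5625

0.5625


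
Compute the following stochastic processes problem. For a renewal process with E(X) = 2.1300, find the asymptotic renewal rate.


Long-run renewal rate = 1/E(X)
= 1/2.1300
= 0.4695

0.4695


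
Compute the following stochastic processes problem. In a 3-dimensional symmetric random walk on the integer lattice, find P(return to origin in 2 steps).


P(return in 2 steps) = P(reverse first step) = 1/(2d)
= 1/6
= 0.1667

0.1667


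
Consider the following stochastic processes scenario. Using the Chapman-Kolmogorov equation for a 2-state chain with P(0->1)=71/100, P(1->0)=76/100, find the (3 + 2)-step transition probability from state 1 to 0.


P^5 = P^3 * P^2
Computing via matrix multiplication of the transition matrix.
Entry (1,0) of P^5 = 0.5289

0.5289


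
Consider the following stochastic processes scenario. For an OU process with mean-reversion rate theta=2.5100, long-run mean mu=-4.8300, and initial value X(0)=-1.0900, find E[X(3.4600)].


E[X(t)] = mu + (X(0) - mu)*exp(-theta*t)
= -4.8300 + (-1.0900 - -4.8300)*exp(-2.5100*3.4600)
= -4.8300 + 3.7400 * 1.6917e-04
= -4.8294

-4.8294


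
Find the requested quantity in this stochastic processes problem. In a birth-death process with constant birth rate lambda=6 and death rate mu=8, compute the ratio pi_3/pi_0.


For birth-death process, pi_n/pi_0 = (lambda/mu)^n
= (6/8)^3
= 0.4219

0.4219


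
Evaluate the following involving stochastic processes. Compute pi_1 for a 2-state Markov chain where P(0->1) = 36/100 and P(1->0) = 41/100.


Stationary distribution: pi_0 = p10/(p01+p10), pi_1 = p01/(p01+p10)
p01 = 0.3600, p10 = 0.4100
pi_1 = 0.4675

0.4675


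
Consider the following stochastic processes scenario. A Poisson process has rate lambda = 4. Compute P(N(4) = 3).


P(N(t)=k) = (lambda*t)^k * exp(-lambda*t) / k!
lambda*t = 16
= 16^3 * exp(-16) / 3!
= 4096 * 1.1254e-07 / 6
= 7.6824e-05

7.6824e-05


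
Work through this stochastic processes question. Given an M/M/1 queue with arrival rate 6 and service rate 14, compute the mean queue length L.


rho = 6/14 = 0.4286
L = rho/(1-rho)
= 0.4286/0.5714
= 0.7500

0.7500


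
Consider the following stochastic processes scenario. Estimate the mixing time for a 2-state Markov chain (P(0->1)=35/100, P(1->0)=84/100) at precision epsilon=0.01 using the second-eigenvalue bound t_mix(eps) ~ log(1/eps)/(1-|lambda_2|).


lambda_2 = |1 - p01 - p10| = |1 - 0.3500 - 0.8400| = 0.1900
t_mix ~ log(1/eps)/(1 - |lambda_2|)
= log(100)/(1 - 0.1900) = 4.6052/0.8100
= 5.6854

5.6854


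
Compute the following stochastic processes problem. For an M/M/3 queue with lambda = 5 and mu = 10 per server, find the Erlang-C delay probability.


a = lambda/mu = 0.5000
rho = a/c = 0.1667
Erlang-C formula applied:
C(c,a) = 0.0152

0.0152


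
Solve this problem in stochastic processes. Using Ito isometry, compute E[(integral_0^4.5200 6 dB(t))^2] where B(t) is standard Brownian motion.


By Ito isometry: E[(int f dB)^2] = int f^2 dt
= 6^2 * 4.5200
= 36 * 4.5200 = 162.7200

162.7200


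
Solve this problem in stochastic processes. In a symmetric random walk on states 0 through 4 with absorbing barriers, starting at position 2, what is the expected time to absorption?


For symmetric RW on 0,...,N with absorbing barriers, E(i) = i*(N-i)
E(2) = 2 * 2 = 4

4


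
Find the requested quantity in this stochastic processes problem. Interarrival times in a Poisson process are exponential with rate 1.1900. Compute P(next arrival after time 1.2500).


P(X > t) = exp(-lambda * t)
= exp(-1.1900 * 1.2500)
= exp(-1.4875) = 0.2259

0.2259


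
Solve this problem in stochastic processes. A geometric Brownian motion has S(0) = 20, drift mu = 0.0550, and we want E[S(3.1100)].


E[S(t)] = S(0) * exp(mu * t)
= 20 * exp(0.0550 * 3.1100)
= 20 * 1.1866
= 23.7310

23.7310


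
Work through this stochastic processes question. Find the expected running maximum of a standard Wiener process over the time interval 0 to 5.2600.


E(max B(s)) = sqrt(2t/pi)
= sqrt(2*5.2600/pi)
= sqrt(3.3486)
= 1.8299

1.8299


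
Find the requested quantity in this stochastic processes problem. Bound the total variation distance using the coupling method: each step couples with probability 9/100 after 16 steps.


TV distance bound <= (1-delta)^n
= (1 - 0.0900)^16
= 0.9100^16
= 0.2211

0.2211


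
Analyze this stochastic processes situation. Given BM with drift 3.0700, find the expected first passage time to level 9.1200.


Expected first passage time = a/mu
= 9.1200/3.0700
= 2.9707

2.9707


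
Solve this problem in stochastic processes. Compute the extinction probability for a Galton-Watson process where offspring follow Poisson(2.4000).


Since mu = 2.4000 > 1, extinction prob q < 1.
Solve s = exp(mu*(s-1)) iteratively.
q = 0.1214

0.1214


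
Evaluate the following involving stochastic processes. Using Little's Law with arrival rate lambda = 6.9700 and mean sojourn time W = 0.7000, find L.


Little's Law: L = lambda * W
= 6.9700 * 0.7000
= 4.8790

4.8790


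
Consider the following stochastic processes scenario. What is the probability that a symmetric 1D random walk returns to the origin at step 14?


P(S(14) = 0) = C(14,7) / 4^7
= 3432 / 16384
= 0.2095

0.2095


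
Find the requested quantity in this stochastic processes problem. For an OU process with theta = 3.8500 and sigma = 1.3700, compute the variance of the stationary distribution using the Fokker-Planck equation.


Stationary variance = sigma^2 / (2*theta)
= 1.3700^2 / (2*3.8500)
= 1.8769 / 7.7000
= 0.2438

0.2438


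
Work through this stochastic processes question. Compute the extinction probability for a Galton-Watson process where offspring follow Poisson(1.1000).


Since mu = 1.1000 > 1, extinction prob q < 1.
Solve s = exp(mu*(s-1)) iteratively.
q = 0.8239

0.8239


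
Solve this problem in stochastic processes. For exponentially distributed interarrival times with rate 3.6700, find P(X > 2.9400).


P(X > t) = exp(-lambda * t)
= exp(-3.6700 * 2.9400)
= exp(-10.7898) = 2.0609e-05

2.0609e-05


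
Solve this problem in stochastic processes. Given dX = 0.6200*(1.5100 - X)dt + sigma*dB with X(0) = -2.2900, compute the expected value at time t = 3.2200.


E[X(t)] = mu + (X(0) - mu)*exp(-theta*t)
= 1.5100 + (-2.2900 - 1.5100)*exp(-0.6200*3.2200)
= 1.5100 + -3.8000 * 0.1358
= 0.9939

0.9939


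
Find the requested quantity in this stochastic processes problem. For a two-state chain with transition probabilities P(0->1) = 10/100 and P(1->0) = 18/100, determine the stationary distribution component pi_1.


Stationary distribution: pi_0 = p10/(p01+p10), pi_1 = p01/(p01+p10)
p01 = 0.1000, p10 = 0.1800
pi_1 = 0.3571

0.3571


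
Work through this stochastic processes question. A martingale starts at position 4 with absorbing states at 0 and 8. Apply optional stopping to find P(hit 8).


By optional stopping theorem: E(M at tau) = M(0) = 4
P(hit 8)*8 + P(hit 0)*0 = 4
P(hit 8) = (4 - 0)/(8 - 0) = 1/2 = 0.5000

0.5000


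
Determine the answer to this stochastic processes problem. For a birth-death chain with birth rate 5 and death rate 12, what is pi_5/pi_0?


For birth-death process, pi_n/pi_0 = (lambda/mu)^n
= (5/12)^5
= 0.0126

0.0126


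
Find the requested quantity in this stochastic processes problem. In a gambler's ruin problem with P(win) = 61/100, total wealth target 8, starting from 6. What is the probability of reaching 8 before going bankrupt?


Gambler's ruin formula:
r = q/p = 0.3900/0.6100 = 0.6393
P(win) = (1 - r^i)/(1 - r^N)
= (1 - 0.6393^6)/(1 - 0.6393^8)
= 0.9585

0.9585


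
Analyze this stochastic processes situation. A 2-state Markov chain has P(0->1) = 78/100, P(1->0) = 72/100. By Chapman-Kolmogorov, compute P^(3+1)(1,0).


P^4 = P^3 * P^1
Computing via matrix multiplication of the transition matrix.
Entry (1,0) of P^4 = 0.4500

0.4500


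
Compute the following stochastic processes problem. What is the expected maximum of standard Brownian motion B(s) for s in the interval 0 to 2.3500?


E(max B(s)) = sqrt(2t/pi)
= sqrt(2*2.3500/pi)
= sqrt(1.4961)
= 1.2231

1.2231


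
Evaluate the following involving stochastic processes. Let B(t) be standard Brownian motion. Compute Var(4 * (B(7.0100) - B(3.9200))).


Var(alpha*(B(t)-B(s))) = alpha^2 * (t-s)
= 4^2 * (7.0100 - 3.9200)
= 16 * 3.0900
= 49.4400

49.4400


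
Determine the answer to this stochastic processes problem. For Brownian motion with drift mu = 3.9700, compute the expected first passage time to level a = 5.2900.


Expected first passage time = a/mu
= 5.2900/3.9700
= 1.3325

1.3325


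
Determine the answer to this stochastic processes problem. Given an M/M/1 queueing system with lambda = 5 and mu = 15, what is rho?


rho = lambda/mu
= 5/15
= 0.3333

0.3333


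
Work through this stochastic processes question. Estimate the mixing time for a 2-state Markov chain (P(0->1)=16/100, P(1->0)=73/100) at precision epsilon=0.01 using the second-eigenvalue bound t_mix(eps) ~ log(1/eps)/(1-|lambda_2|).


lambda_2 = |1 - p01 - p10| = |1 - 0.1600 - 0.7300| = 0.1100
t_mix ~ log(1/eps)/(1 - |lambda_2|)
= log(100)/(1 - 0.1100) = 4.6052/0.8900
= 5.1743

5.1743


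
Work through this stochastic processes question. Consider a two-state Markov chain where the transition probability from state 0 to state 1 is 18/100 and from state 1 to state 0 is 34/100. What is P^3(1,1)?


Computing P^3 by matrix multiplication.
P = [[0.8200, 0.1800], [0.3400, 0.6600]]
After raising P to the power 3:
P^3(1,1) = 0.4185

0.4185


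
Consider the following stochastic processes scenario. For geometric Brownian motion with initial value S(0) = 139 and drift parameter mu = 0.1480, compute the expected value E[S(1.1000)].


E[S(t)] = S(0) * exp(mu * t)
= 139 * exp(0.1480 * 1.1000)
= 139 * 1.1768
= 163.5754

163.5754


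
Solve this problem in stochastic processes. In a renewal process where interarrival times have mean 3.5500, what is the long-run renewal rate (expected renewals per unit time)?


Long-run renewal rate = 1/E(X)
= 1/3.5500
= 0.2817

0.2817


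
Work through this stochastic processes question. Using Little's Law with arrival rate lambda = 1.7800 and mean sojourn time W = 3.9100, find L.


Little's Law: L = lambda * W
= 1.7800 * 3.9100
= 6.9598

6.9598


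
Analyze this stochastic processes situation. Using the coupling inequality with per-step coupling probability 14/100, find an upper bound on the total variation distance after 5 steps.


TV distance bound <= (1-delta)^n
= (1 - 0.1400)^5
= 0.8600^5
= 0.4704

0.4704


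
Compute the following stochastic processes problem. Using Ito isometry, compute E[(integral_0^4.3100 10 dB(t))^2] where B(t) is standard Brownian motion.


By Ito isometry: E[(int f dB)^2] = int f^2 dt
= 10^2 * 4.3100
= 100 * 4.3100 = 431.0000

431.0000


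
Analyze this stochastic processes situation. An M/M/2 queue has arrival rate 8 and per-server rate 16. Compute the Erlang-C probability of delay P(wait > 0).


a = lambda/mu = 0.5000
rho = a/c = 0.2500
Erlang-C formula applied:
C(c,a) = 0.1000

0.1000


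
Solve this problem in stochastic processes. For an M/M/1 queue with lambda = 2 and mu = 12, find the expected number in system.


rho = 2/12 = 0.1667
L = rho/(1-rho)
= 0.1667/0.8333
= 0.2000

0.2000


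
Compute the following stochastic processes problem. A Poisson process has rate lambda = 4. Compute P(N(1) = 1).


P(N(t)=k) = (lambda*t)^k * exp(-lambda*t) / k!
lambda*t = 4
= 4^1 * exp(-4) / 1!
= 4 * 0.0183 / 1
= 0.0733

0.0733


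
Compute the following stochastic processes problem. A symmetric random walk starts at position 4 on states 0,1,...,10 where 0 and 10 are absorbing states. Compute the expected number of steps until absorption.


For symmetric RW on 0,...,N with absorbing barriers, E(i) = i*(N-i)
E(4) = 4 * 6 = 24

24


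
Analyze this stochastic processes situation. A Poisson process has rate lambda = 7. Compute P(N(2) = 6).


P(N(t)=k) = (lambda*t)^k * exp(-lambda*t) / k!
lambda*t = 14
= 14^6 * exp(-14) / 6!
= 7529536 * 8.3153e-07 / 720
= 0.0087

0.0087


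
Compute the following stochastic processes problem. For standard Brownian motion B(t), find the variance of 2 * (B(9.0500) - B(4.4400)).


Var(alpha*(B(t)-B(s))) = alpha^2 * (t-s)
= 2^2 * (9.0500 - 4.4400)
= 4 * 4.6100
= 18.4400

18.4400


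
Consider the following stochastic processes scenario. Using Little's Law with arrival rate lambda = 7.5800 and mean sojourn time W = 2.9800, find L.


Little's Law: L = lambda * W
= 7.5800 * 2.9800
= 22.5884

22.5884


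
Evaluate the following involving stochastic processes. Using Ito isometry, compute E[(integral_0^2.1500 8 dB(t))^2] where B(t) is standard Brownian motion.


By Ito isometry: E[(int f dB)^2] = int f^2 dt
= 8^2 * 2.1500
= 64 * 2.1500 = 137.6000

137.6000


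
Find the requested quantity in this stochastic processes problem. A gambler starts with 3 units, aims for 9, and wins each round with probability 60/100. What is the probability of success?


Gambler's ruin formula:
r = q/p = 0.4000/0.6000 = 0.6667
P(win) = (1 - r^i)/(1 - r^N)
= (1 - 0.6667^3)/(1 - 0.6667^9)
= 0.7225

0.7225


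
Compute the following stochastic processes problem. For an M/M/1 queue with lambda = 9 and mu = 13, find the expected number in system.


rho = 9/13 = 0.6923
L = rho/(1-rho)
= 0.6923/0.3077
= 2.2500

2.2500


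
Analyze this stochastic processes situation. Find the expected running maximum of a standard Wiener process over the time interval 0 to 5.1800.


E(max B(s)) = sqrt(2t/pi)
= sqrt(2*5.1800/pi)
= sqrt(3.2977)
= 1.8160

1.8160


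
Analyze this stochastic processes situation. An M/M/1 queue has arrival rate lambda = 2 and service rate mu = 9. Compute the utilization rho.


rho = lambda/mu
= 2/9
= 0.2222

0.2222


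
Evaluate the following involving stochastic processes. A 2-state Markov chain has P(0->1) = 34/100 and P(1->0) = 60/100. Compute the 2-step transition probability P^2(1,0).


Computing P^2 by matrix multiplication.
P = [[0.6600, 0.3400], [0.6000, 0.4000]]
After raising P to the power 2:
P^2(1,0) = 0.6360

0.6360


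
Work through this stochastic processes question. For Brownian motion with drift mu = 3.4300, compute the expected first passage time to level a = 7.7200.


Expected first passage time = a/mu
= 7.7200/3.4300
= 2.2507

2.2507


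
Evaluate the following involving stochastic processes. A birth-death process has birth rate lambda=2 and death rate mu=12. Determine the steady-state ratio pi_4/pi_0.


For birth-death process, pi_n/pi_0 = (lambda/mu)^n
= (2/12)^4
= 7.7160e-04

7.7160e-04


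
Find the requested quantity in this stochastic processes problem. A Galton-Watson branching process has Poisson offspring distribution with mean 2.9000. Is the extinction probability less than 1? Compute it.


Since mu = 2.9000 > 1, extinction prob q < 1.
Solve s = exp(mu*(s-1)) iteratively.
q = 0.0668

0.0668


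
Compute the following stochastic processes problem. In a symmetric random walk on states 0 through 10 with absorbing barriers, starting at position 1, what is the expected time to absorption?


For symmetric RW on 0,...,N with absorbing barriers, E(i) = i*(N-i)
E(1) = 1 * 9 = 9

9


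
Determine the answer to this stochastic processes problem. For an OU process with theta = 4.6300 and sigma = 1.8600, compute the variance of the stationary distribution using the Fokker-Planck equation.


Stationary variance = sigma^2 / (2*theta)
= 1.8600^2 / (2*4.6300)
= 3.4596 / 9.2600
= 0.3736

0.3736


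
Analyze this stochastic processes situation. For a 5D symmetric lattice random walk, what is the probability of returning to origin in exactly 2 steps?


P(return in 2 steps) = P(reverse first step) = 1/(2d)
= 1/10
= 0.1000

0.1000


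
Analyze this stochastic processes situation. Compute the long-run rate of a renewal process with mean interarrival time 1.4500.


Long-run renewal rate = 1/E(X)
= 1/1.4500
= 0.6897

0.6897


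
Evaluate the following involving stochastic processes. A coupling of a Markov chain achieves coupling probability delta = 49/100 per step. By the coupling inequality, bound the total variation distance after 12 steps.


TV distance bound <= (1-delta)^n
= (1 - 0.4900)^12
= 0.5100^12
= 3.0963e-04

3.0963e-04


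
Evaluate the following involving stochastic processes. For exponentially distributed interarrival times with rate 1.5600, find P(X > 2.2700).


P(X > t) = exp(-lambda * t)
= exp(-1.5600 * 2.2700)
= exp(-3.5412) = 0.0290

0.0290


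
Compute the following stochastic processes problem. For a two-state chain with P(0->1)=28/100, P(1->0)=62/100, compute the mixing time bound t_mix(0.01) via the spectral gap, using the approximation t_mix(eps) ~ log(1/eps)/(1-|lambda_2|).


lambda_2 = |1 - p01 - p10| = |1 - 0.2800 - 0.6200| = 0.1000
t_mix ~ log(1/eps)/(1 - |lambda_2|)
= log(100)/(1 - 0.1000) = 4.6052/0.9000
= 5.1169

5.1169


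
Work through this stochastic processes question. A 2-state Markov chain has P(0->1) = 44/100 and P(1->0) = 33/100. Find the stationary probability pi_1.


Stationary distribution: pi_0 = p10/(p01+p10), pi_1 = p01/(p01+p10)
p01 = 0.4400, p10 = 0.3300
pi_1 = 0.5714

0.5714


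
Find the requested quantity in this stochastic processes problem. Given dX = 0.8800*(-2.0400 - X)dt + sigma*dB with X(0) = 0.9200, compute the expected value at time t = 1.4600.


E[X(t)] = mu + (X(0) - mu)*exp(-theta*t)
= -2.0400 + (0.9200 - -2.0400)*exp(-0.8800*1.4600)
= -2.0400 + 2.9600 * 0.2767
= -1.2210

-1.2210


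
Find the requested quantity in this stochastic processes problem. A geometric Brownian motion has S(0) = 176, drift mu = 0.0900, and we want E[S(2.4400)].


E[S(t)] = S(0) * exp(mu * t)
= 176 * exp(0.0900 * 2.4400)
= 176 * 1.2456
= 219.2218

219.2218


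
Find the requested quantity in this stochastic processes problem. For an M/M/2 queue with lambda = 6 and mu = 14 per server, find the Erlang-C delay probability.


a = lambda/mu = 0.4286
rho = a/c = 0.2143
Erlang-C formula applied:
C(c,a) = 0.0756

0.0756


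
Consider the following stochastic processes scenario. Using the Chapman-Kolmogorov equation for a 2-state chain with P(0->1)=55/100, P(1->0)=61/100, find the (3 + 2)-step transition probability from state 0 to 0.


P^5 = P^3 * P^2
Computing via matrix multiplication of the transition matrix.
Entry (0,0) of P^5 = 0.5258

0.5258


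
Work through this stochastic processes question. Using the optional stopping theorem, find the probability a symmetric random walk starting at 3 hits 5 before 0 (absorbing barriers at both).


By optional stopping theorem: E(M at tau) = M(0) = 3
P(hit 5)*5 + P(hit 0)*0 = 3
P(hit 5) = (3 - 0)/(5 - 0) = 3/5 = 0.6000

0.6000


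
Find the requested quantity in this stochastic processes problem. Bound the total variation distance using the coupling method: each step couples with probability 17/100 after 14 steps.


TV distance bound <= (1-delta)^n
= (1 - 0.1700)^14
= 0.8300^14
= 0.0736

0.0736


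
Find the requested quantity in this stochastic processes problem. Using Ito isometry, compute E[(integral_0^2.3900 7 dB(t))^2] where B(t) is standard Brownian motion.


By Ito isometry: E[(int f dB)^2] = int f^2 dt
= 7^2 * 2.3900
= 49 * 2.3900 = 117.1100

117.1100


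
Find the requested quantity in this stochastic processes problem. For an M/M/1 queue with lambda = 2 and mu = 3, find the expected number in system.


rho = 2/3 = 0.6667
L = rho/(1-rho)
= 0.6667/0.3333
= 2.0000

2.0000


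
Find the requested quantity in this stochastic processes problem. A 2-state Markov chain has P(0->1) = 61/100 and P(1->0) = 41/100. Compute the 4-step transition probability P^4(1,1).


Computing P^4 by matrix multiplication.
P = [[0.3900, 0.6100], [0.4100, 0.5900]]
After raising P to the power 4:
P^4(1,1) = 0.5980

0.5980


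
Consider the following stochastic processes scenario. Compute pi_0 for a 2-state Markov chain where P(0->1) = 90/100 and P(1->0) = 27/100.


Stationary distribution: pi_0 = p10/(p01+p10), pi_1 = p01/(p01+p10)
p01 = 0.9000, p10 = 0.2700
pi_0 = 0.2308

0.2308


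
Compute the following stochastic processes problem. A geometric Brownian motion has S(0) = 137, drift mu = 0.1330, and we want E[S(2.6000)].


E[S(t)] = S(0) * exp(mu * t)
= 137 * exp(0.1330 * 2.6000)
= 137 * 1.4131
= 193.5974

193.5974


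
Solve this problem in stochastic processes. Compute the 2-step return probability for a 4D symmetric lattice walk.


P(return in 2 steps) = P(reverse first step) = 1/(2d)
= 1/8
= 0.1250

0.1250


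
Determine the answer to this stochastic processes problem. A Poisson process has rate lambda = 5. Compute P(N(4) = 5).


P(N(t)=k) = (lambda*t)^k * exp(-lambda*t) / k!
lambda*t = 20
= 20^5 * exp(-20) / 5!
= 3200000 * 2.0612e-09 / 120
= 5.4964e-05

5.4964e-05


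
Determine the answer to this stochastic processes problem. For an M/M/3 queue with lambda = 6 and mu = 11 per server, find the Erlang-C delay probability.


a = lambda/mu = 0.5455
rho = a/c = 0.1818
Erlang-C formula applied:
C(c,a) = 0.0191

0.0191


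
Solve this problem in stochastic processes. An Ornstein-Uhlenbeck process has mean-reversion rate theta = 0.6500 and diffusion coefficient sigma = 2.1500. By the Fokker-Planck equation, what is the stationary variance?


Stationary variance = sigma^2 / (2*theta)
= 2.1500^2 / (2*0.6500)
= 4.6225 / 1.3000
= 3.5558

3.5558


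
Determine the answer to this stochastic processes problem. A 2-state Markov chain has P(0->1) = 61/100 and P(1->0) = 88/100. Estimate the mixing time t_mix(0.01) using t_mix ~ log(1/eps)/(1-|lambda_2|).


lambda_2 = |1 - p01 - p10| = |1 - 0.6100 - 0.8800| = 0.4900
t_mix ~ log(1/eps)/(1 - |lambda_2|)
= log(100)/(1 - 0.4900) = 4.6052/0.5100
= 9.0297

9.0297


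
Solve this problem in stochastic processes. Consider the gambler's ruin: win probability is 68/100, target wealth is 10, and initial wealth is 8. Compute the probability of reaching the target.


Gambler's ruin formula:
r = q/p = 0.3200/0.6800 = 0.4706
P(win) = (1 - r^i)/(1 - r^N)
= (1 - 0.4706^8)/(1 - 0.4706^10)
= 0.9981

0.9981


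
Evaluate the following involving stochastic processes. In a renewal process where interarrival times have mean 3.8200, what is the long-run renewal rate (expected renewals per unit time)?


Long-run renewal rate = 1/E(X)
= 1/3.8200
= 0.2618

0.2618


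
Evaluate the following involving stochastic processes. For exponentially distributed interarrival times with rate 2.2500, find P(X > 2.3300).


P(X > t) = exp(-lambda * t)
= exp(-2.2500 * 2.3300)
= exp(-5.2425) = 0.0053

0.0053


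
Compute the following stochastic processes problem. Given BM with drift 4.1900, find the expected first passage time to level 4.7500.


Expected first passage time = a/mu
= 4.7500/4.1900
= 1.1337

1.1337


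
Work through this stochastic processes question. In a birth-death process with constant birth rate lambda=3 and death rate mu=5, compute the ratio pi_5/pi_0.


For birth-death process, pi_n/pi_0 = (lambda/mu)^n
= (3/5)^5
= 0.0778

0.0778


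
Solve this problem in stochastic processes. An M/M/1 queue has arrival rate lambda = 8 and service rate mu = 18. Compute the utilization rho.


rho = lambda/mu
= 8/18
= 0.4444

0.4444


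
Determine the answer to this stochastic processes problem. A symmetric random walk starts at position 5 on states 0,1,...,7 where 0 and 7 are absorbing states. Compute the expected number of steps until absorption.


For symmetric RW on 0,...,N with absorbing barriers, E(i) = i*(N-i)
E(5) = 5 * 2 = 10

10


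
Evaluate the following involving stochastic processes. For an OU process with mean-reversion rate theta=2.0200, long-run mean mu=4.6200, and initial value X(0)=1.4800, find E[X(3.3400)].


E[X(t)] = mu + (X(0) - mu)*exp(-theta*t)
= 4.6200 + (1.4800 - 4.6200)*exp(-2.0200*3.3400)
= 4.6200 + -3.1400 * 0.0012
= 4.6163

4.6163


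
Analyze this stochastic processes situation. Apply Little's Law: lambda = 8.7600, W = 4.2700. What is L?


Little's Law: L = lambda * W
= 8.7600 * 4.2700
= 37.4052

37.4052


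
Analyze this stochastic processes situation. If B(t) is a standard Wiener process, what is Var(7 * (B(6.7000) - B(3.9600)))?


Var(alpha*(B(t)-B(s))) = alpha^2 * (t-s)
= 7^2 * (6.7000 - 3.9600)
= 49 * 2.7400
= 134.2600

134.2600


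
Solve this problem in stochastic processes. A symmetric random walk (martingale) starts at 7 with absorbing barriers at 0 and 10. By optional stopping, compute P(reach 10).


By optional stopping theorem: E(M at tau) = M(0) = 7
P(hit 10)*10 + P(hit 0)*0 = 7
P(hit 10) = (7 - 0)/(10 - 0) = 7/10 = 0.7000

0.7000


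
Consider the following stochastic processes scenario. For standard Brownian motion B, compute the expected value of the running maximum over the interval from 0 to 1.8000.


E(max B(s)) = sqrt(2t/pi)
= sqrt(2*1.8000/pi)
= sqrt(1.1459)
= 1.0705

1.0705


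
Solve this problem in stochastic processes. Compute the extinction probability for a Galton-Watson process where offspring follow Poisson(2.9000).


Since mu = 2.9000 > 1, extinction prob q < 1.
Solve s = exp(mu*(s-1)) iteratively.
q = 0.0668

0.0668


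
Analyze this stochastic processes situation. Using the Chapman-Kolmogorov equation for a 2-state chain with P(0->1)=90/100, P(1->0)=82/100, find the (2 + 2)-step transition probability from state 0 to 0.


P^4 = P^2 * P^2
Computing via matrix multiplication of the transition matrix.
Entry (0,0) of P^4 = 0.6174

0.6174


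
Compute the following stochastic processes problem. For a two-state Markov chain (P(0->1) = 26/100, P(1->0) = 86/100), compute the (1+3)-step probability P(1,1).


P^4 = P^1 * P^3
Computing via matrix multiplication of the transition matrix.
Entry (1,1) of P^4 = 0.2323

0.2323


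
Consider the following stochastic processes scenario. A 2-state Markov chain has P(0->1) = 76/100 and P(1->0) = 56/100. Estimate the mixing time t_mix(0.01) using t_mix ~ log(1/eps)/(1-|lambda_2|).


lambda_2 = |1 - p01 - p10| = |1 - 0.7600 - 0.5600| = 0.3200
t_mix ~ log(1/eps)/(1 - |lambda_2|)
= log(100)/(1 - 0.3200) = 4.6052/0.6800
= 6.7723

6.7723


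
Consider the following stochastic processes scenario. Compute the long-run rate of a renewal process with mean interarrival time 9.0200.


Long-run renewal rate = 1/E(X)
= 1/9.0200
= 0.1109

0.1109


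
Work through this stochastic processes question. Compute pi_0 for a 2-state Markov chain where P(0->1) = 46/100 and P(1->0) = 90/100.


Stationary distribution: pi_0 = p10/(p01+p10), pi_1 = p01/(p01+p10)
p01 = 0.4600, p10 = 0.9000
pi_0 = 0.6618

0.6618


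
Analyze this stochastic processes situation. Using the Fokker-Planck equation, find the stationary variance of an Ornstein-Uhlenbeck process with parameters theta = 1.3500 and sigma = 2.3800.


Stationary variance = sigma^2 / (2*theta)
= 2.3800^2 / (2*1.3500)
= 5.6644 / 2.7000
= 2.0979

2.0979


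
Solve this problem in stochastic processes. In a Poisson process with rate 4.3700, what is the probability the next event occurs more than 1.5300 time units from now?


P(X > t) = exp(-lambda * t)
= exp(-4.3700 * 1.5300)
= exp(-6.6861) = 0.0012

0.0012


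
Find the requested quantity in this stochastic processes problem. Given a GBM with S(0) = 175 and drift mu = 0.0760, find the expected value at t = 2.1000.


E[S(t)] = S(0) * exp(mu * t)
= 175 * exp(0.0760 * 2.1000)
= 175 * 1.1730
= 205.2823

205.2823


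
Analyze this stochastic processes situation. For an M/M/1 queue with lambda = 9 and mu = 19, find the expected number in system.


rho = 9/19 = 0.4737
L = rho/(1-rho)
= 0.4737/0.5263
= 0.9000

0.9000


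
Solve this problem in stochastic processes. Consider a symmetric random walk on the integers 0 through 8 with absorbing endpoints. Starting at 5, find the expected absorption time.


For symmetric RW on 0,...,N with absorbing barriers, E(i) = i*(N-i)
E(5) = 5 * 3 = 15

15


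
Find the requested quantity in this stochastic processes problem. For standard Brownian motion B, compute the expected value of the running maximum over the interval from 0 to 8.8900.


E(max B(s)) = sqrt(2t/pi)
= sqrt(2*8.8900/pi)
= sqrt(5.6595)
= 2.3790

2.3790


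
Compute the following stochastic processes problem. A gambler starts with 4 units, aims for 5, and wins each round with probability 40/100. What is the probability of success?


Gambler's ruin formula:
r = q/p = 0.6000/0.4000 = 1.5000
P(win) = (1 - r^i)/(1 - r^N)
= (1 - 1.5000^4)/(1 - 1.5000^5)
= 0.6161

0.6161


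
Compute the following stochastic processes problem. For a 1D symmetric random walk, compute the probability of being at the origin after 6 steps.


P(S(6) = 0) = C(6,3) / 4^3
= 20 / 64
= 0.3125

0.3125


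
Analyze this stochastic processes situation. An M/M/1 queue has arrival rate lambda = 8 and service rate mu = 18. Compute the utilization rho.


rho = lambda/mu
= 8/18
= 0.4444

0.4444


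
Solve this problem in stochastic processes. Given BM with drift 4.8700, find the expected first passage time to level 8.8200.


Expected first passage time = a/mu
= 8.8200/4.8700
= 1.8111

1.8111


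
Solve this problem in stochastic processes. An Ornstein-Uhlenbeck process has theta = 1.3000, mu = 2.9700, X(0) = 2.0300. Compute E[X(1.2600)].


E[X(t)] = mu + (X(0) - mu)*exp(-theta*t)
= 2.9700 + (2.0300 - 2.9700)*exp(-1.3000*1.2600)
= 2.9700 + -0.9400 * 0.1944
= 2.7873

2.7873


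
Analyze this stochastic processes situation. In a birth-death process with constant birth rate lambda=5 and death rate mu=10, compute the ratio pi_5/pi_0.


For birth-death process, pi_n/pi_0 = (lambda/mu)^n
= (5/10)^5
= 0.0312

0.0312


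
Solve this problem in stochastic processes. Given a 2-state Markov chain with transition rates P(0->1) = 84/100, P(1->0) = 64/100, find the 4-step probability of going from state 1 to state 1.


Computing P^4 by matrix multiplication.
P = [[0.1600, 0.8400], [0.6400, 0.3600]]
After raising P to the power 4:
P^4(1,1) = 0.5905

0.5905


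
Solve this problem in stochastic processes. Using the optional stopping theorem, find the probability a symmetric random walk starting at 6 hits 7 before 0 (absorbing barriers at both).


By optional stopping theorem: E(M at tau) = M(0) = 6
P(hit 7)*7 + P(hit 0)*0 = 6
P(hit 7) = (6 - 0)/(7 - 0) = 6/7 = 0.8571

0.8571


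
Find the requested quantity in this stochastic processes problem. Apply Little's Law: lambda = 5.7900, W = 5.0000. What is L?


Little's Law: L = lambda * W
= 5.7900 * 5.0000
= 28.9500

28.9500


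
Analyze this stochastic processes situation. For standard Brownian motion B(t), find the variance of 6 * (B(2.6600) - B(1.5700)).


Var(alpha*(B(t)-B(s))) = alpha^2 * (t-s)
= 6^2 * (2.6600 - 1.5700)
= 36 * 1.0900
= 39.2400

39.2400


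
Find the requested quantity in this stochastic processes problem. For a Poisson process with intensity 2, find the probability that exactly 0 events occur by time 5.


P(N(t)=k) = (lambda*t)^k * exp(-lambda*t) / k!
lambda*t = 10
= 10^0 * exp(-10) / 0!
= 1 * 4.5400e-05 / 1
= 4.5400e-05

4.5400e-05


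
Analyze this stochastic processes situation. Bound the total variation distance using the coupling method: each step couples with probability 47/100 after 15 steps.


TV distance bound <= (1-delta)^n
= (1 - 0.4700)^15
= 0.5300^15
= 7.3137e-05

7.3137e-05


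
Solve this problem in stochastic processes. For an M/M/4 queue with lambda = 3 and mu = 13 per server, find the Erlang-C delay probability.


a = lambda/mu = 0.2308
rho = a/c = 0.0577
Erlang-C formula applied:
C(c,a) = 9.9560e-05

9.9560e-05


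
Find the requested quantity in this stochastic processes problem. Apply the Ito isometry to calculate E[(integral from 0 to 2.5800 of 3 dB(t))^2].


By Ito isometry: E[(int f dB)^2] = int f^2 dt
= 3^2 * 2.5800
= 9 * 2.5800 = 23.2200

23.2200


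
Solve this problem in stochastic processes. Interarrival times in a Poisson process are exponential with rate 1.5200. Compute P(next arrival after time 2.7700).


P(X > t) = exp(-lambda * t)
= exp(-1.5200 * 2.7700)
= exp(-4.2104) = 0.0148

0.0148


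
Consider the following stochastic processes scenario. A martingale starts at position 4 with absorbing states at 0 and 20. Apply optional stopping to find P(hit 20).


By optional stopping theorem: E(M at tau) = M(0) = 4
P(hit 20)*20 + P(hit 0)*0 = 4
P(hit 20) = (4 - 0)/(20 - 0) = 1/5 = 0.2000

0.2000


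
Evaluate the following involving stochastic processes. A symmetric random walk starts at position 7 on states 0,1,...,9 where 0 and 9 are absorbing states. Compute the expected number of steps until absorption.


For symmetric RW on 0,...,N with absorbing barriers, E(i) = i*(N-i)
E(7) = 7 * 2 = 14

14


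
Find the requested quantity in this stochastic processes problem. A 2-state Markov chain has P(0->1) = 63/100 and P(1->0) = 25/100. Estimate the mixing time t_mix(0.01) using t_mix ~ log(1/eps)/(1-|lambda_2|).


lambda_2 = |1 - p01 - p10| = |1 - 0.6300 - 0.2500| = 0.1200
t_mix ~ log(1/eps)/(1 - |lambda_2|)
= log(100)/(1 - 0.1200) = 4.6052/0.8800
= 5.2331

5.2331


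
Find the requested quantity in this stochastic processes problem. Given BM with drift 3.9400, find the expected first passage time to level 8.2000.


Expected first passage time = a/mu
= 8.2000/3.9400
= 2.0812

2.0812


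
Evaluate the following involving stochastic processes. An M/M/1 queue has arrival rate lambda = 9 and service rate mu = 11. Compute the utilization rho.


rho = lambda/mu
= 9/11
= 0.8182

0.8182


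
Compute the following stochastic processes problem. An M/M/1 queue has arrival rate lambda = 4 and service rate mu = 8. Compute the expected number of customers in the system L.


rho = 4/8 = 0.5000
L = rho/(1-rho)
= 0.5000/0.5000
= 1.0000

1.0000


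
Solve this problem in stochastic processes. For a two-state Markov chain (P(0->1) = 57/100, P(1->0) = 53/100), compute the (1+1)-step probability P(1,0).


P^2 = P^1 * P^1
Computing via matrix multiplication of the transition matrix.
Entry (1,0) of P^2 = 0.4770

0.4770


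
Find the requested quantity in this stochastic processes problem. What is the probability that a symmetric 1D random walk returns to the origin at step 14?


P(S(14) = 0) = C(14,7) / 4^7
= 3432 / 16384
= 0.2095

0.2095


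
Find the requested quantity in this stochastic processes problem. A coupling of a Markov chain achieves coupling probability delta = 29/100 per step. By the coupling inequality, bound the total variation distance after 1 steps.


TV distance bound <= (1-delta)^n
= (1 - 0.2900)^1
= 0.7100^1
= 0.7100

0.7100


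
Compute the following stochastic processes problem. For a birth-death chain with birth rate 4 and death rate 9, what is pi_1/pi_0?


For birth-death process, pi_n/pi_0 = (lambda/mu)^n
= (4/9)^1
= 0.4444

0.4444


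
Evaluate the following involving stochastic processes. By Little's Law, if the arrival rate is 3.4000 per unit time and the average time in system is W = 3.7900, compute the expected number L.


Little's Law: L = lambda * W
= 3.4000 * 3.7900
= 12.8860

12.8860


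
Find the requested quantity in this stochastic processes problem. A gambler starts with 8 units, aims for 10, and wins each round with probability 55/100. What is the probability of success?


Gambler's ruin formula:
r = q/p = 0.4500/0.5500 = 0.8182
P(win) = (1 - r^i)/(1 - r^N)
= (1 - 0.8182^8)/(1 - 0.8182^10)
= 0.9233

0.9233


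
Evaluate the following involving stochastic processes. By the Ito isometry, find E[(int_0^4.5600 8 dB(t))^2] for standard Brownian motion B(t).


By Ito isometry: E[(int f dB)^2] = int f^2 dt
= 8^2 * 4.5600
= 64 * 4.5600 = 291.8400

291.8400


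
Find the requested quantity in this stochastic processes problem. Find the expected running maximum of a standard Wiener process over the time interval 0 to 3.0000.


E(max B(s)) = sqrt(2t/pi)
= sqrt(2*3.0000/pi)
= sqrt(1.9099)
= 1.3820

1.3820


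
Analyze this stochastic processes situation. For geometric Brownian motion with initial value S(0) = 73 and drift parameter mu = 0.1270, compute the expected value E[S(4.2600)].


E[S(t)] = S(0) * exp(mu * t)
= 73 * exp(0.1270 * 4.2600)
= 73 * 1.7178
= 125.3963

125.3963
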